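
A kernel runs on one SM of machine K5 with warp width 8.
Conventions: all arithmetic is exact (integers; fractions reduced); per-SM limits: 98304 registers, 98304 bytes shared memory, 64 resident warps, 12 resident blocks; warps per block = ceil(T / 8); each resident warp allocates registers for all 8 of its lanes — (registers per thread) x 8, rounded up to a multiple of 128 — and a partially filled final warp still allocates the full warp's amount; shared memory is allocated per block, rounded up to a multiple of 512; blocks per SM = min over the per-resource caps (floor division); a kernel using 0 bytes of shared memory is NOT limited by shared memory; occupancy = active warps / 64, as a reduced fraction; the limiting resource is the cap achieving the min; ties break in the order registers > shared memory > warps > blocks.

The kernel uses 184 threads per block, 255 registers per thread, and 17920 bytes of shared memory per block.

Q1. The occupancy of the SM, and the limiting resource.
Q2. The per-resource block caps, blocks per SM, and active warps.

Answer: occupancy 23/32, limited by registers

registers: 2 blocks
shared memory: 5 blocks
warps: 2 blocks
blocks: 12 blocks

Answer: 2 blocks, 46 active warps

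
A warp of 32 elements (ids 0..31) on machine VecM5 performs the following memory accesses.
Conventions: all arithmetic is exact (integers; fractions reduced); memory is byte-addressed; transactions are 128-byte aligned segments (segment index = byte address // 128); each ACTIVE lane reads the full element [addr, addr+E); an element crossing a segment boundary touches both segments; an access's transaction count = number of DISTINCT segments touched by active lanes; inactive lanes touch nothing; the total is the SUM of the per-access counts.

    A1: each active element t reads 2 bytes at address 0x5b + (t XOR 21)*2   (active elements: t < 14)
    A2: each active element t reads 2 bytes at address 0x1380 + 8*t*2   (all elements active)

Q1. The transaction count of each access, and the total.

A1: 2 transactions
A2: 4 transactions

Answer: 2,4; total 6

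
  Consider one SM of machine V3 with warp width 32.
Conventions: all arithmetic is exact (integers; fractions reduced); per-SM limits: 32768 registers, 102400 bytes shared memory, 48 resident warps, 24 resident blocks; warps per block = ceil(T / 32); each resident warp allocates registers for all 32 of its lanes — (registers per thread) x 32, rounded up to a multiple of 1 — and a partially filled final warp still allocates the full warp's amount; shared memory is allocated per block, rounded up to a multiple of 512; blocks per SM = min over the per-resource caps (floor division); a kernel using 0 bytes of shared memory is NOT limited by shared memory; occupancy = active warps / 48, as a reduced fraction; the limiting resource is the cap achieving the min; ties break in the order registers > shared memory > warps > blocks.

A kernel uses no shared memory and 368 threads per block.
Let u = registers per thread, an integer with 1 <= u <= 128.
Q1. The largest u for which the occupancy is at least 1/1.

Answer: u = 21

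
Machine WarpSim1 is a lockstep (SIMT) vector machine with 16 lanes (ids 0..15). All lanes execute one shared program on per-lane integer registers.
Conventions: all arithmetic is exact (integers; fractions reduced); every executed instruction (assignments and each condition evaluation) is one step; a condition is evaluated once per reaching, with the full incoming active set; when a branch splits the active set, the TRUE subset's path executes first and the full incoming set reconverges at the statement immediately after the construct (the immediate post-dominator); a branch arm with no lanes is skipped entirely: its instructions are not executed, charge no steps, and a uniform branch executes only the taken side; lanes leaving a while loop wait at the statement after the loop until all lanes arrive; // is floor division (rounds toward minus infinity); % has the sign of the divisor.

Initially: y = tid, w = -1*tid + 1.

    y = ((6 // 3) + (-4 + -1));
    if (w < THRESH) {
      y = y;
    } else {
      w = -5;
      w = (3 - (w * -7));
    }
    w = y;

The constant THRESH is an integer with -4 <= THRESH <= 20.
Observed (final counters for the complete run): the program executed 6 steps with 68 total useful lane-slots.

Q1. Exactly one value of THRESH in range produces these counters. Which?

Answer: THRESH = -2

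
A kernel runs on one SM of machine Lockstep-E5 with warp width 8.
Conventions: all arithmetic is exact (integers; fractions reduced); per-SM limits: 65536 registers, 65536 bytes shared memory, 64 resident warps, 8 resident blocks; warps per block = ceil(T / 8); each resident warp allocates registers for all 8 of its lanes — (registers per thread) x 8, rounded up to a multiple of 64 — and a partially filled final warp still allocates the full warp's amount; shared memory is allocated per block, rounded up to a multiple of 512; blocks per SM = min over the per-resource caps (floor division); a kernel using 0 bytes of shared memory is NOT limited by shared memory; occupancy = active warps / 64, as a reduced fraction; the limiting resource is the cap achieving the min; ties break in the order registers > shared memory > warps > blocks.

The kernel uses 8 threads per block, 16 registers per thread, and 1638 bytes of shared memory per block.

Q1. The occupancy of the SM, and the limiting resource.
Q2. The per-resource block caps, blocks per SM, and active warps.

Answer: occupancy 1/8, limited by blocks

registers: 512 blocks
shared memory: 32 blocks
warps: 64 blocks
blocks: 8 blocks

Answer: 8 blocks, 8 active warps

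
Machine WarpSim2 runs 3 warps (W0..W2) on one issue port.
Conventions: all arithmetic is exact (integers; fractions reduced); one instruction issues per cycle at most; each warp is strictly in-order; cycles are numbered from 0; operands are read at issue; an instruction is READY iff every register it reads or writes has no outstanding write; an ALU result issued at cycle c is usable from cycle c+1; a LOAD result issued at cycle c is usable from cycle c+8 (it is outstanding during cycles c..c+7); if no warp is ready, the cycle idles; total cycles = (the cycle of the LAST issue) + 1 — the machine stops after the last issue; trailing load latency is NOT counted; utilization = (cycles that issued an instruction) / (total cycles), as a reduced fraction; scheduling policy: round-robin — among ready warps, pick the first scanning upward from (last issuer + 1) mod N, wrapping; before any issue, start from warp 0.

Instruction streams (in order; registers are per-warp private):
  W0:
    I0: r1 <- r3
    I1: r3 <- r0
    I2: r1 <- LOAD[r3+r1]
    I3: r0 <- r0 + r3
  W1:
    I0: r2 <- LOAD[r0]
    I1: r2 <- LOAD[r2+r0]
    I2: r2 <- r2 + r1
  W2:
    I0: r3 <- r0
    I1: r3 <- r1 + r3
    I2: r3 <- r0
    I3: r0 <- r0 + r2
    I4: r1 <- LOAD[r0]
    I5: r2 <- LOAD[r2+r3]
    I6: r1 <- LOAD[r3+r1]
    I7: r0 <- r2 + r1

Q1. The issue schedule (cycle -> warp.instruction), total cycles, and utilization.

cycle 0: W0.I0
cycle 1: W1.I0
cycle 2: W2.I0
cycle 3: W0.I1
cycle 4: W2.I1
cycle 5: W0.I2
cycle 6: W2.I2
cycle 7: W0.I3
cycle 8: W2.I3
cycle 9: W1.I1
cycle 10: W2.I4
cycle 11: W2.I5
cycle 12: idle
cycle 13: idle
cycle 14: idle
cycle 15: idle
cycle 16: idle
cycle 17: W1.I2
cycle 18: W2.I6
cycle 19: idle
cycle 20: idle
cycle 21: idle
cycle 22: idle
cycle 23: idle
cycle 24: idle
cycle 25: idle
cycle 26: W2.I7

Answer: 27 cycles, utilization 5/9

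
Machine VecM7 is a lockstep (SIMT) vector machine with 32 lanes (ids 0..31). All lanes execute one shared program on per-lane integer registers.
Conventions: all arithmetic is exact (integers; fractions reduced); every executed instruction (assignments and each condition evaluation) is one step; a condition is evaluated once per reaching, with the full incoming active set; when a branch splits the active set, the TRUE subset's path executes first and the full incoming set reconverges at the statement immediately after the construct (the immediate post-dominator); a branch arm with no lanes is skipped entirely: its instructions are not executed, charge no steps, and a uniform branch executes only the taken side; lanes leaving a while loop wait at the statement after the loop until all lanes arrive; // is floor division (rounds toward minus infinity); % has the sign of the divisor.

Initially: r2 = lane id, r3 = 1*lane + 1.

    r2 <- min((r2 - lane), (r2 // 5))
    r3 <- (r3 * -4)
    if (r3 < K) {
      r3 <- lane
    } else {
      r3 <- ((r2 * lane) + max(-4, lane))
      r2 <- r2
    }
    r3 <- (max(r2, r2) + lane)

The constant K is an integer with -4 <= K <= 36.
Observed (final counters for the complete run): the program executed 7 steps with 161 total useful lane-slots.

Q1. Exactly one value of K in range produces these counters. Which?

Answer: K = -4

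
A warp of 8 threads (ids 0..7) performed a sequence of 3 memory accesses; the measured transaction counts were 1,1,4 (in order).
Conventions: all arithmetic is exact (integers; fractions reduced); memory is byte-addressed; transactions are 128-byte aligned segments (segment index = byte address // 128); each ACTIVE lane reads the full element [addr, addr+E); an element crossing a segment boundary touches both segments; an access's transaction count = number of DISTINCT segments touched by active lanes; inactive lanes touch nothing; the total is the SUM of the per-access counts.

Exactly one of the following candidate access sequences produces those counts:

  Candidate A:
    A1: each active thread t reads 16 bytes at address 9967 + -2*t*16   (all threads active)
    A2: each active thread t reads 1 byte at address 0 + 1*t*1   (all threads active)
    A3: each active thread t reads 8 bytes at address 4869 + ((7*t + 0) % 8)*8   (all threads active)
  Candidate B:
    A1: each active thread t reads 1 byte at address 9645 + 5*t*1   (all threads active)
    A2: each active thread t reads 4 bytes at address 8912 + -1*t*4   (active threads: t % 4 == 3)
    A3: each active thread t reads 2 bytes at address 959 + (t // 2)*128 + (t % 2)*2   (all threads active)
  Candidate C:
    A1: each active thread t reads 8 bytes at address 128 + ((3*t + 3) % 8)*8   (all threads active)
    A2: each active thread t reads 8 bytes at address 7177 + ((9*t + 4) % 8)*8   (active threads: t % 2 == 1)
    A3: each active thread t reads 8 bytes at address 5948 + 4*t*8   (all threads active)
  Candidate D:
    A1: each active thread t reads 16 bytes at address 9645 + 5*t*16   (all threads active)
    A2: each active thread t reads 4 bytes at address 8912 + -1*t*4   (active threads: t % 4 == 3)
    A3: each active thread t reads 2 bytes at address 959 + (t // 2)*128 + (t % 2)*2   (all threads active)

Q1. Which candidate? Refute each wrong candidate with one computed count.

A: A1 gives 2 transactions, not 1
C: A3 gives 3 transactions, not 4
D: A1 gives 5 transactions, not 1
B: all counts match (1,1,4)

Answer: B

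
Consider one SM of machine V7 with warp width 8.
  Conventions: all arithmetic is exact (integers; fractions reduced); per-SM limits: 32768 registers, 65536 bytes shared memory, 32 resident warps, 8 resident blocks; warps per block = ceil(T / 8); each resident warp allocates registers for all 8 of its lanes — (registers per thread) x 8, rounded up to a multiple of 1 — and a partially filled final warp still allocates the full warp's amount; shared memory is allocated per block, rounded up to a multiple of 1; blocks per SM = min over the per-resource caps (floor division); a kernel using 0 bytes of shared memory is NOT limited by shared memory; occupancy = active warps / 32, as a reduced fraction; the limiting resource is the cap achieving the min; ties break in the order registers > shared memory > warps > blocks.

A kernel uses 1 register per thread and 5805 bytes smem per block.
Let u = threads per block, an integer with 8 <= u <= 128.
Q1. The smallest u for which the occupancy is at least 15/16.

Answer: u = 25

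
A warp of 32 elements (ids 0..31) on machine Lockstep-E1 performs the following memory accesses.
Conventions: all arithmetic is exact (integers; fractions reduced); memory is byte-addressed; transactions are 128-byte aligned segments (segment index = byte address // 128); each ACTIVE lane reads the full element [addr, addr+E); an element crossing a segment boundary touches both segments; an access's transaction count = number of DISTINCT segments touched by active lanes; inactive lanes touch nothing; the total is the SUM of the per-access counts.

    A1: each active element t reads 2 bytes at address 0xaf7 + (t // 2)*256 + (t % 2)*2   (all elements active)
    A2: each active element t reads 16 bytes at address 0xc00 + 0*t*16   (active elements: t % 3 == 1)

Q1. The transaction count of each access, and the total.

A1: 16 transactions
A2: 1 transaction

Answer: 16,1; total 17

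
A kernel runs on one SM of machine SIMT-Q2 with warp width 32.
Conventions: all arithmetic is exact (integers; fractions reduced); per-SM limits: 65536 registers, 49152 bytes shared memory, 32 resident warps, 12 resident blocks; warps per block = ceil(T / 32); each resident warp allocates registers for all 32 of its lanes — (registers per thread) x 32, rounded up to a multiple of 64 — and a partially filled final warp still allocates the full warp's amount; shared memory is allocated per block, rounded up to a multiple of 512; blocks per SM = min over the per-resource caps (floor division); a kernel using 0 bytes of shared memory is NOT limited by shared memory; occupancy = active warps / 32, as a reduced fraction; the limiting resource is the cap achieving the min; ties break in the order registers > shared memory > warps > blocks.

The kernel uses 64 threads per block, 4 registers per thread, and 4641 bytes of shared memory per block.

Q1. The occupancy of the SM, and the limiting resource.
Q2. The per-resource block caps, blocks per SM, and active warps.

Answer: occupancy 9/16, limited by shared memory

registers: 256 blocks
shared memory: 9 blocks
warps: 16 blocks
blocks: 12 blocks

Answer: 9 blocks, 18 active warps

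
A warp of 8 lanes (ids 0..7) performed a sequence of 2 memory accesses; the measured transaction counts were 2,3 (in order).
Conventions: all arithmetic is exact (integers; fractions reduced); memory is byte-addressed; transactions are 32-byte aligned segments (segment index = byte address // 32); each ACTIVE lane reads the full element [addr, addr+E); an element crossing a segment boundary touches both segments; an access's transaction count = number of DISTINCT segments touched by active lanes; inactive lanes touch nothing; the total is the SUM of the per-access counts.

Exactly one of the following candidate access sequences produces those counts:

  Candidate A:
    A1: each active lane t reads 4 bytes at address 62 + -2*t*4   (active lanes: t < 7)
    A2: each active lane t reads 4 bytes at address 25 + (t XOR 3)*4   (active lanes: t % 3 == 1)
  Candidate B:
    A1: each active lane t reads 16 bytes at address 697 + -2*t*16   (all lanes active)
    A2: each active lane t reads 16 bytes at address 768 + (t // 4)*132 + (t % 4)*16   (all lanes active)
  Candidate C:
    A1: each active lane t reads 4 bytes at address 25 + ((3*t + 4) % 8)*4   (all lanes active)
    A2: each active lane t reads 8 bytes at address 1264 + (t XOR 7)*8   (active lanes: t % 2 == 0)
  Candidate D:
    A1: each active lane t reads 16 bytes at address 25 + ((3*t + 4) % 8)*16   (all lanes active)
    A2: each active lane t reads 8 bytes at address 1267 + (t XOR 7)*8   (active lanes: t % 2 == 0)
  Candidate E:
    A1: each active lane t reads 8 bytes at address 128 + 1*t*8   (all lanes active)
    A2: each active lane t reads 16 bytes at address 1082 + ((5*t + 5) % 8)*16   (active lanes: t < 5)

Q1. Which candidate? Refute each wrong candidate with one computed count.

A: A1 gives 3 transactions, not 2
B: A1 gives 9 transactions, not 2
D: A1 gives 5 transactions, not 2
E: A2 gives 4 transactions, not 3
C: all counts match (2,3)

Answer: C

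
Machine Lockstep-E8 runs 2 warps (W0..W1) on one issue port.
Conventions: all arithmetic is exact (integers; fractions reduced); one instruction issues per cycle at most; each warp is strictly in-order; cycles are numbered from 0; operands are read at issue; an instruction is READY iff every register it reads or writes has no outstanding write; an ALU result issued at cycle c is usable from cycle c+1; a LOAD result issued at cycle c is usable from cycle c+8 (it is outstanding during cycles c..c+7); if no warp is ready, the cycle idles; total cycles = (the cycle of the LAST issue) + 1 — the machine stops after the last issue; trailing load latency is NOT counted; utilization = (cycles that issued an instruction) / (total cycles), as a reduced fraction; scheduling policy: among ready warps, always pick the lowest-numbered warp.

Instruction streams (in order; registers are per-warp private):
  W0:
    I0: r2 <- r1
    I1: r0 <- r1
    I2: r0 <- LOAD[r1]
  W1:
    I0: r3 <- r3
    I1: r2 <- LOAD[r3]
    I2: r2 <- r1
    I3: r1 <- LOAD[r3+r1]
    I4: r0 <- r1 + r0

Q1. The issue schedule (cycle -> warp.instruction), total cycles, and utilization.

cycle 0: W0.I0
cycle 1: W0.I1
cycle 2: W0.I2
cycle 3: W1.I0
cycle 4: W1.I1
cycle 5: idle
cycle 6: idle
cycle 7: idle
cycle 8: idle
cycle 9: idle
cycle 10: idle
cycle 11: idle
cycle 12: W1.I2
cycle 13: W1.I3
cycle 14: idle
cycle 15: idle
cycle 16: idle
cycle 17: idle
cycle 18: idle
cycle 19: idle
cycle 20: idle
cycle 21: W1.I4

Answer: 22 cycles, utilization 4/11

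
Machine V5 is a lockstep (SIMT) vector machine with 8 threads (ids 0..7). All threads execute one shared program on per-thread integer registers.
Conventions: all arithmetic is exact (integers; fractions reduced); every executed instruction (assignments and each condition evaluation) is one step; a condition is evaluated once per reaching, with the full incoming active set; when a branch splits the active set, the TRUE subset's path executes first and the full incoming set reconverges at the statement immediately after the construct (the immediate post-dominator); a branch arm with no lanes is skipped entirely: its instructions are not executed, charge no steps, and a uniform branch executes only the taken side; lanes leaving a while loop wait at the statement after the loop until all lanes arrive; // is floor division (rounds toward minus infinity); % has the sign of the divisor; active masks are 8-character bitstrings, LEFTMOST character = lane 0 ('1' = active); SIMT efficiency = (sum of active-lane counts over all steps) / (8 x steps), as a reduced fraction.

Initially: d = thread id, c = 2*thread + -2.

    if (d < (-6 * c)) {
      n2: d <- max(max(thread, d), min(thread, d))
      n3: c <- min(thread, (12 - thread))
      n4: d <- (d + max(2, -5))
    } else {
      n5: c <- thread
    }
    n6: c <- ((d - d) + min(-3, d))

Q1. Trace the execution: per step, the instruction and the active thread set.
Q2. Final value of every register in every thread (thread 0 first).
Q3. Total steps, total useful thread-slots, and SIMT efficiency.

step 0: eval (d < (-6 * c))          11111111
step 1: d <- max(max(thread, d), min(thread, d)) 10000000
step 2: c <- min(thread, (12 - thread)) 10000000
step 3: d <- (d + max(2, -5))        10000000
step 4: c <- thread                  01111111
step 5: c <- ((d - d) + min(-3, d))  11111111

Answer: 6 steps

d: 2,1,2,3,4,5,6,7
c: -3,-3,-3,-3,-3,-3,-3,-3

steps = 6; useful = 26; efficiency = 26/48 = 13/24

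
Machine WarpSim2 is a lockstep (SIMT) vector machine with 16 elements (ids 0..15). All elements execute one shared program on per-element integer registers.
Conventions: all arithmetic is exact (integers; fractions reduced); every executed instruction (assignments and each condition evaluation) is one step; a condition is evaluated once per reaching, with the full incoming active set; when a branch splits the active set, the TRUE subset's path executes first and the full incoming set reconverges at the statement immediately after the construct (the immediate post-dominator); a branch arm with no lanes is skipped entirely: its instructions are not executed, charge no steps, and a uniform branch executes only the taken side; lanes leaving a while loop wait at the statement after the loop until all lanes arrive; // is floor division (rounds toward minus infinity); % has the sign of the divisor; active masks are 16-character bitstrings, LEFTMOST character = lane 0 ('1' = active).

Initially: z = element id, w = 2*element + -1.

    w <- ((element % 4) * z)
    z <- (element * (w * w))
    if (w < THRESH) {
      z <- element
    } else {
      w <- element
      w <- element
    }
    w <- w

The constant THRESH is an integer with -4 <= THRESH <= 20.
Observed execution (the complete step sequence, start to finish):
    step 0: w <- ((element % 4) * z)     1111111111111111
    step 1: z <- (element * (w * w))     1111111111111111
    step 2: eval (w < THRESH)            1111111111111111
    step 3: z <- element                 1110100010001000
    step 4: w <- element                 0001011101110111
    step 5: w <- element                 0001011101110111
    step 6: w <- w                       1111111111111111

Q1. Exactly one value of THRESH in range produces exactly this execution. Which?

Answer: THRESH = 5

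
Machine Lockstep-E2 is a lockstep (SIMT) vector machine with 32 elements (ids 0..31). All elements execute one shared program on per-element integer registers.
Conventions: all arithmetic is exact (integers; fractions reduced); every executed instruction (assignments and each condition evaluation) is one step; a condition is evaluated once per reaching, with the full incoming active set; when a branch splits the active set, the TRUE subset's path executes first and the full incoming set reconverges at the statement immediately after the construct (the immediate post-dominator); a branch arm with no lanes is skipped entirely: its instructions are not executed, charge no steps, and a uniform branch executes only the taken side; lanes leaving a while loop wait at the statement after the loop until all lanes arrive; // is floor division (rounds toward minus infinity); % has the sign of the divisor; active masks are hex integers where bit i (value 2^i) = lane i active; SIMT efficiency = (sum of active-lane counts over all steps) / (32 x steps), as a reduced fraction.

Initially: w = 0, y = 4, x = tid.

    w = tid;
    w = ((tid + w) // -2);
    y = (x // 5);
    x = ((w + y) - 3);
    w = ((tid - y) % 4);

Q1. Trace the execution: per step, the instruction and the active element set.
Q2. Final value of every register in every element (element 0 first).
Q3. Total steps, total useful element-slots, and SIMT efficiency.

step 0: w <- tid                     0xffffffff
step 1: w <- ((tid + w) // -2)       0xffffffff
step 2: y <- (x // 5)                0xffffffff
step 3: x <- ((w + y) - 3)           0xffffffff
step 4: w <- ((tid - y) % 4)         0xffffffff

Answer: 5 steps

w: 0,1,2,3,0,0,1,2,3,0,0,1,2,3,0,0,1,2,3,0,0,1,2,3,0,0,1,2,3,0,0,1
y: 0,0,0,0,0,1,1,1,1,1,2,2,2,2,2,3,3,3,3,3,4,4,4,4,4,5,5,5,5,5,6,6
x: -3,-4,-5,-6,-7,-7,-8,-9,-10,-11,-11,-12,-13,-14,-15,-15,-16,-17,-18,-19,-19,-20,-21,-22,-23,-23,-24,-25,-26,-27,-27,-28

steps = 5; useful = 160; efficiency = 160/160 = 1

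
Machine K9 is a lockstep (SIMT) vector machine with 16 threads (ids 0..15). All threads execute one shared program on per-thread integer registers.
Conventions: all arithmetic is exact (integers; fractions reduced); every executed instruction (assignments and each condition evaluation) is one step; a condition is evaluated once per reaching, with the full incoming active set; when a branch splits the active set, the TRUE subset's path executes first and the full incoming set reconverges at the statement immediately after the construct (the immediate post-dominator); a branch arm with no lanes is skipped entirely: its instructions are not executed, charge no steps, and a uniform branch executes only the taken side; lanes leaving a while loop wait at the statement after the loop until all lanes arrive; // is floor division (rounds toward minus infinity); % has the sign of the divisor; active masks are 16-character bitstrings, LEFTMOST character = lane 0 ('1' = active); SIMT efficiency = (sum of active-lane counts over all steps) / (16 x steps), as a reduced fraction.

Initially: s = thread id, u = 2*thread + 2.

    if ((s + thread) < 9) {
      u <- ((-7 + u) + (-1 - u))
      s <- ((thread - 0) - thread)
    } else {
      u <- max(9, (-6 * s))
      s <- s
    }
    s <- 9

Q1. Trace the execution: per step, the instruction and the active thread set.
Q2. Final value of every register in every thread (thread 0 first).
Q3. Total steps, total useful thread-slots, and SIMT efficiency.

step 0: eval ((s + thread) < 9)      1111111111111111
step 1: u <- ((-7 + u) + (-1 - u))   1111100000000000
step 2: s <- ((thread - 0) - thread) 1111100000000000
step 3: u <- max(9, (-6 * s))        0000011111111111
step 4: s <- s                       0000011111111111
step 5: s <- 9                       1111111111111111

Answer: 6 steps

s: 9,9,9,9,9,9,9,9,9,9,9,9,9,9,9,9
u: -8,-8,-8,-8,-8,9,9,9,9,9,9,9,9,9,9,9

steps = 6; useful = 64; efficiency = 64/96 = 2/3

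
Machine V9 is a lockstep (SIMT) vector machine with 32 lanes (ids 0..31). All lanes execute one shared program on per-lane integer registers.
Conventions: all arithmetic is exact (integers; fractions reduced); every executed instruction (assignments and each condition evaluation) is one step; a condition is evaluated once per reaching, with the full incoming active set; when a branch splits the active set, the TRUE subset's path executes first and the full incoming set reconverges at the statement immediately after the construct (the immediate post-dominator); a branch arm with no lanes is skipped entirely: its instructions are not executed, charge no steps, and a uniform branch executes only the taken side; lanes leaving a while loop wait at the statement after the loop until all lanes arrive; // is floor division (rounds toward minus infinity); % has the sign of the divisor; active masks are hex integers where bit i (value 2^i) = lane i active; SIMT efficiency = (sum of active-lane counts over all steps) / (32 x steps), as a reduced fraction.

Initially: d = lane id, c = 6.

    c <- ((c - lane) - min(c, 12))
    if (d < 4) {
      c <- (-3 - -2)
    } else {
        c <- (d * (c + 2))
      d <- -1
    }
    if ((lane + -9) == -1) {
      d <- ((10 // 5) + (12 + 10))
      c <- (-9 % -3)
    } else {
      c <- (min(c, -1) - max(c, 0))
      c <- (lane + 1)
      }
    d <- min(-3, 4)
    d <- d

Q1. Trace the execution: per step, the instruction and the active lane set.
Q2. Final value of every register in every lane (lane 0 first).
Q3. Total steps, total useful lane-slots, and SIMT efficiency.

step 0: c <- ((c - lane) - min(c, 12)) 0xffffffff
step 1: eval (d < 4)                 0xffffffff
step 2: c <- (-3 - -2)               0x0000000f
step 3: c <- (d * (c + 2))           0xfffffff0
step 4: d <- -1                      0xfffffff0
step 5: eval ((lane + -9) == -1)     0xffffffff
step 6: d <- ((10 // 5) + (12 + 10)) 0x00000100
step 7: c <- (-9 % -3)               0x00000100
step 8: c <- (min(c, -1) - max(c, 0)) 0xfffffeff
step 9: c <- (lane + 1)              0xfffffeff
step 10: d <- min(-3, 4)              0xffffffff
step 11: d <- d                       0xffffffff

Answer: 12 steps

d: -3,-3,-3,-3,-3,-3,-3,-3,-3,-3,-3,-3,-3,-3,-3,-3,-3,-3,-3,-3,-3,-3,-3,-3,-3,-3,-3,-3,-3,-3,-3,-3
c: 1,2,3,4,5,6,7,8,0,10,11,12,13,14,15,16,17,18,19,20,21,22,23,24,25,26,27,28,29,30,31,32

steps = 12; useful = 284; efficiency = 284/384 = 71/96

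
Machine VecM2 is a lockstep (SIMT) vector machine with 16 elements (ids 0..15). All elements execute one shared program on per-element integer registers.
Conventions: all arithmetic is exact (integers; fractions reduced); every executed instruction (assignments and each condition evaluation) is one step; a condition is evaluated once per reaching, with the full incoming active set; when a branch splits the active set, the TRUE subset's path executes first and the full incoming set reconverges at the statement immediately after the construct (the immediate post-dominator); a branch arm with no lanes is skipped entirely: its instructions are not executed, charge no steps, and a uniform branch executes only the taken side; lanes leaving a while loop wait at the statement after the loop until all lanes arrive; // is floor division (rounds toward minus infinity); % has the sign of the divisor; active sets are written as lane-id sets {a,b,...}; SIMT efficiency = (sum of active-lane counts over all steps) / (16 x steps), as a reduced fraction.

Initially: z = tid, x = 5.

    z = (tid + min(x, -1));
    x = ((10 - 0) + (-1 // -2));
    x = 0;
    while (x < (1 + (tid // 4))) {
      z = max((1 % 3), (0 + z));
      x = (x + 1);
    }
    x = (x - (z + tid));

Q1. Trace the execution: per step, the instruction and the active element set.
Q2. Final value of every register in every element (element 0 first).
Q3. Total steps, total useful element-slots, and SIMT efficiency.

step 0: z <- (tid + min(x, -1))      {0,1,2,3,4,5,6,7,8,9,10,11,12,13,14,15}
step 1: x <- ((10 - 0) + (-1 // -2)) {0,1,2,3,4,5,6,7,8,9,10,11,12,13,14,15}
step 2: x <- 0                       {0,1,2,3,4,5,6,7,8,9,10,11,12,13,14,15}
step 3: eval (x < (1 + (tid // 4)))  {0,1,2,3,4,5,6,7,8,9,10,11,12,13,14,15}
step 4: z <- max((1 % 3), (0 + z))   {0,1,2,3,4,5,6,7,8,9,10,11,12,13,14,15}
step 5: x <- (x + 1)                 {0,1,2,3,4,5,6,7,8,9,10,11,12,13,14,15}
step 6: eval (x < (1 + (tid // 4)))  {0,1,2,3,4,5,6,7,8,9,10,11,12,13,14,15}
step 7: z <- max((1 % 3), (0 + z))   {4,5,6,7,8,9,10,11,12,13,14,15}
step 8: x <- (x + 1)                 {4,5,6,7,8,9,10,11,12,13,14,15}
step 9: eval (x < (1 + (tid // 4)))  {4,5,6,7,8,9,10,11,12,13,14,15}
step 10: z <- max((1 % 3), (0 + z))   {8,9,10,11,12,13,14,15}
step 11: x <- (x + 1)                 {8,9,10,11,12,13,14,15}
step 12: eval (x < (1 + (tid // 4)))  {8,9,10,11,12,13,14,15}
step 13: z <- max((1 % 3), (0 + z))   {12,13,14,15}
step 14: x <- (x + 1)                 {12,13,14,15}
step 15: eval (x < (1 + (tid // 4)))  {12,13,14,15}
step 16: x <- (x - (z + tid))         {0,1,2,3,4,5,6,7,8,9,10,11,12,13,14,15}

Answer: 17 steps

z: 1,1,1,2,3,4,5,6,7,8,9,10,11,12,13,14
x: 0,-1,-2,-4,-5,-7,-9,-11,-12,-14,-16,-18,-19,-21,-23,-25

steps = 17; useful = 200; efficiency = 200/272 = 25/34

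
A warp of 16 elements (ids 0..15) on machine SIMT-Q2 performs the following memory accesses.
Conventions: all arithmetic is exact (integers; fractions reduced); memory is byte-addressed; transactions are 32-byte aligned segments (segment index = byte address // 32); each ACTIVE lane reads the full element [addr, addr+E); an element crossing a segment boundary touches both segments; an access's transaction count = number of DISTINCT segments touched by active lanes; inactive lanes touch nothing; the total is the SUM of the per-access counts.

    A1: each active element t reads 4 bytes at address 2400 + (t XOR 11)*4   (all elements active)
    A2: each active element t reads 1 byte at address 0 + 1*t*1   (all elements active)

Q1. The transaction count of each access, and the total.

A1: 2 transactions
A2: 1 transaction

Answer: 2,1; total 3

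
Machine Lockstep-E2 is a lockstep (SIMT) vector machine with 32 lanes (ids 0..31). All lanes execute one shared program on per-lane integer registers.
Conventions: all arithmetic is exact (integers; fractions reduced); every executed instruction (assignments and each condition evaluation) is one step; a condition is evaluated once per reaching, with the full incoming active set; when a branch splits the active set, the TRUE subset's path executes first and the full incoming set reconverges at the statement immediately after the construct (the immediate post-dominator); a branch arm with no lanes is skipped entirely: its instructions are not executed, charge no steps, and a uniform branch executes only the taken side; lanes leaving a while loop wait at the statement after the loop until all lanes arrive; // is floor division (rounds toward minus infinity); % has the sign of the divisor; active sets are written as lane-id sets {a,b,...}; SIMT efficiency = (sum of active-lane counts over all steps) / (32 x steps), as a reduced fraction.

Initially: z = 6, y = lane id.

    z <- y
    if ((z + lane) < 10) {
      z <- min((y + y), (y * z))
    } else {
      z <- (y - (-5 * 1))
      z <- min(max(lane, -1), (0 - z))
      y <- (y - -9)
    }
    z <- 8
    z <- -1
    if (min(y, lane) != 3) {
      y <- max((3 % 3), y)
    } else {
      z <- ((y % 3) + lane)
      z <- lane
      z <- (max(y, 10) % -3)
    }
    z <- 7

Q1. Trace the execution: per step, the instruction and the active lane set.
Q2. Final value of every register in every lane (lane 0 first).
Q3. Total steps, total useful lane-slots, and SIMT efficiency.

step 0: z <- y                       {0,1,2,3,4,5,6,7,8,9,10,11,12,13,14,15,16,17,18,19,20,21,22,23,24,25,26,27,28,29,30,31}
step 1: eval ((z + lane) < 10)       {0,1,2,3,4,5,6,7,8,9,10,11,12,13,14,15,16,17,18,19,20,21,22,23,24,25,26,27,28,29,30,31}
step 2: z <- min((y + y), (y * z))   {0,1,2,3,4}
step 3: z <- (y - (-5 * 1))          {5,6,7,8,9,10,11,12,13,14,15,16,17,18,19,20,21,22,23,24,25,26,27,28,29,30,31}
step 4: z <- min(max(lane, -1), (0 - z)) {5,6,7,8,9,10,11,12,13,14,15,16,17,18,19,20,21,22,23,24,25,26,27,28,29,30,31}
step 5: y <- (y - -9)                {5,6,7,8,9,10,11,12,13,14,15,16,17,18,19,20,21,22,23,24,25,26,27,28,29,30,31}
step 6: z <- 8                       {0,1,2,3,4,5,6,7,8,9,10,11,12,13,14,15,16,17,18,19,20,21,22,23,24,25,26,27,28,29,30,31}
step 7: z <- -1                      {0,1,2,3,4,5,6,7,8,9,10,11,12,13,14,15,16,17,18,19,20,21,22,23,24,25,26,27,28,29,30,31}
step 8: eval (min(y, lane) != 3)     {0,1,2,3,4,5,6,7,8,9,10,11,12,13,14,15,16,17,18,19,20,21,22,23,24,25,26,27,28,29,30,31}
step 9: y <- max((3 % 3), y)         {0,1,2,4,5,6,7,8,9,10,11,12,13,14,15,16,17,18,19,20,21,22,23,24,25,26,27,28,29,30,31}
step 10: z <- ((y % 3) + lane)        {3}
step 11: z <- lane                    {3}
step 12: z <- (max(y, 10) % -3)       {3}
step 13: z <- 7                       {0,1,2,3,4,5,6,7,8,9,10,11,12,13,14,15,16,17,18,19,20,21,22,23,24,25,26,27,28,29,30,31}

Answer: 14 steps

z: 7,7,7,7,7,7,7,7,7,7,7,7,7,7,7,7,7,7,7,7,7,7,7,7,7,7,7,7,7,7,7,7
y: 0,1,2,3,4,14,15,16,17,18,19,20,21,22,23,24,25,26,27,28,29,30,31,32,33,34,35,36,37,38,39,40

steps = 14; useful = 312; efficiency = 312/448 = 39/56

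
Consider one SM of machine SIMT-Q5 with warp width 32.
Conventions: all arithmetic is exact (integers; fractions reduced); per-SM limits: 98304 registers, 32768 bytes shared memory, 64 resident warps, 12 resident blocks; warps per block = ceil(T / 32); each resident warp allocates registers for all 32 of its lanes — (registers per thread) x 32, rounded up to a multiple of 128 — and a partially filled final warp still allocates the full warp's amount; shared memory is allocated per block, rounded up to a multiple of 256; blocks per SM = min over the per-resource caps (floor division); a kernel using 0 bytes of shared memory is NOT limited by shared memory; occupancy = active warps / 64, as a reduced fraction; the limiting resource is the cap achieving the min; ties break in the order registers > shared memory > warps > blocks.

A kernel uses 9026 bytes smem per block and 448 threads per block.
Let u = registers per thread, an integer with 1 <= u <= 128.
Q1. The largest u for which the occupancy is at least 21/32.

Answer: u = 72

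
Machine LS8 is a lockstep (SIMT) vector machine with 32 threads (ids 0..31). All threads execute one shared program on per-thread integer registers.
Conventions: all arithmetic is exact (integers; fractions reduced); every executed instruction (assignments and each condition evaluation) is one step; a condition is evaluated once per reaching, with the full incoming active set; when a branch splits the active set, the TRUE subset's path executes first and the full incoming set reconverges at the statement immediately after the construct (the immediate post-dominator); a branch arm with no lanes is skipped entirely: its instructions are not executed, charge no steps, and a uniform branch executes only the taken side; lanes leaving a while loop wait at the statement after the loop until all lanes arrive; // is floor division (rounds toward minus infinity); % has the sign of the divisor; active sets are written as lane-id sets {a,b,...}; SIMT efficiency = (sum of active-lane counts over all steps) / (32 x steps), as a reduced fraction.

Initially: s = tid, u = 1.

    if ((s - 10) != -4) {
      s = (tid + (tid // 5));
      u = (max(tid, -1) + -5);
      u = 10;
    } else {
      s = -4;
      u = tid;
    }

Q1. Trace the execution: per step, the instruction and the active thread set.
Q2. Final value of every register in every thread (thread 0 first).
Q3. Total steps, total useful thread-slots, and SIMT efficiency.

step 0: eval ((s - 10) != -4)        {0,1,2,3,4,5,6,7,8,9,10,11,12,13,14,15,16,17,18,19,20,21,22,23,24,25,26,27,28,29,30,31}
step 1: s <- (tid + (tid // 5))      {0,1,2,3,4,5,7,8,9,10,11,12,13,14,15,16,17,18,19,20,21,22,23,24,25,26,27,28,29,30,31}
step 2: u <- (max(tid, -1) + -5)     {0,1,2,3,4,5,7,8,9,10,11,12,13,14,15,16,17,18,19,20,21,22,23,24,25,26,27,28,29,30,31}
step 3: u <- 10                      {0,1,2,3,4,5,7,8,9,10,11,12,13,14,15,16,17,18,19,20,21,22,23,24,25,26,27,28,29,30,31}
step 4: s <- -4                      {6}
step 5: u <- tid                     {6}

Answer: 6 steps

s: 0,1,2,3,4,6,-4,8,9,10,12,13,14,15,16,18,19,20,21,22,24,25,26,27,28,30,31,32,33,34,36,37
u: 10,10,10,10,10,10,6,10,10,10,10,10,10,10,10,10,10,10,10,10,10,10,10,10,10,10,10,10,10,10,10,10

steps = 6; useful = 127; efficiency = 127/192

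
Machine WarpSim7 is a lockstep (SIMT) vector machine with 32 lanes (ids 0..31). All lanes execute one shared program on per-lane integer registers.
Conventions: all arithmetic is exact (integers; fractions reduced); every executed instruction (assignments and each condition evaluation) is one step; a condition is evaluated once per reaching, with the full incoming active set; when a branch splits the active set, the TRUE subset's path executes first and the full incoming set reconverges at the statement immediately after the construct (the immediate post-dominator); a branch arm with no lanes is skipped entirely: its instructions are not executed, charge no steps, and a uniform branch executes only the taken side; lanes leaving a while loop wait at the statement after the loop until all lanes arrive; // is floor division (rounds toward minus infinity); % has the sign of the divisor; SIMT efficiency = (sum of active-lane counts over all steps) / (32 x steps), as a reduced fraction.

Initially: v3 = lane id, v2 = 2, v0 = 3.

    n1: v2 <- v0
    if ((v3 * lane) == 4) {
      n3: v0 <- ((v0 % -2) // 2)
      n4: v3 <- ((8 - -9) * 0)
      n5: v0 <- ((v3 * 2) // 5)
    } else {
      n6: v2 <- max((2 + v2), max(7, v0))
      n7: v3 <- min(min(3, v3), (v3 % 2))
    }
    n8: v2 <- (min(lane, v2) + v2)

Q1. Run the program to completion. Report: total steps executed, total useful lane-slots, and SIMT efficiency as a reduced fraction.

Answer: 8 steps, 161 useful, 161/256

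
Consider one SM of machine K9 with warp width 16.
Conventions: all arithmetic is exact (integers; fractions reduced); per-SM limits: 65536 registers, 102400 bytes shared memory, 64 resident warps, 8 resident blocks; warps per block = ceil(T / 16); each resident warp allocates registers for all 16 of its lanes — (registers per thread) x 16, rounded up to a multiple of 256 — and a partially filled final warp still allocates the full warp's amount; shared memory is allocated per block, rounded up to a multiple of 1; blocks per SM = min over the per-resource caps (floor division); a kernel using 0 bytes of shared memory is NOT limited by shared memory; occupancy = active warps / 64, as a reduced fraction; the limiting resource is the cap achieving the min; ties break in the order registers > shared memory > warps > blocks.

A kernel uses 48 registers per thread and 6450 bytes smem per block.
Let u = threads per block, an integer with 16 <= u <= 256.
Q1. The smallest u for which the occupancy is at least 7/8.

Answer: u = 97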